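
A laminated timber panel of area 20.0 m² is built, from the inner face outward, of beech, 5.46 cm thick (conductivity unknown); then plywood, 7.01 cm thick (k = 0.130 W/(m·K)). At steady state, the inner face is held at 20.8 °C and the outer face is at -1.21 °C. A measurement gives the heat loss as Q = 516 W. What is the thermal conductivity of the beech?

k = 0.174 W/m·K

ΣR = ΔT/Q = |20.8 − -1.21|/516 = 0.04266 K/W
Known resistances:
  R_plywood = L/(kA) = 0.0701/(0.130·20.0) = 0.02696 K/W
R_beech = ΣR − ΣR_known = 0.04266 − 0.02696 = 0.01570 K/W
L/(kA) = 0.01570 ⇒ k = 0.0546/(0.01570·20.0) = 0.174 W/m·K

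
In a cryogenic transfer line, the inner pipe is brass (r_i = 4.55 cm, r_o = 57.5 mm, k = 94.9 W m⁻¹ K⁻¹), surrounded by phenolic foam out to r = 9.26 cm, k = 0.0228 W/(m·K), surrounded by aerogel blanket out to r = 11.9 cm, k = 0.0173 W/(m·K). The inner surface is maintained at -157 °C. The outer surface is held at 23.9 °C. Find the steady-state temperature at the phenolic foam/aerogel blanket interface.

T = -50.2 °C

Resistance network (inner→outer):
  R'_brass = ln(0.0575/0.0455)/(2πk) = 0.2341/(2π·94.9) = 3.926×10^-4 m·K/W
  R'_phenolic foam = ln(0.0926/0.0575)/(2πk) = 0.4765/(2π·0.0228) = 3.326 m·K/W
  R'_aerogel blanket = ln(0.119/0.0926)/(2πk) = 0.2508/(2π·0.0173) = 2.308 m·K/W
ΣR = 3.926×10^-4 + 3.326 + 2.308 = 5.634 m·K/W
Q' = ΔT/ΣR = (-157 °C − 23.9 °C)/5.634 = -32.11 W/m
From the inner boundary to the phenolic foam/aerogel blanket interface, ΣR_partial = 3.326 m·K/W.
T_interface = T_in − Q'·ΣR_partial = -157 °C − (-32.11)(3.326) = -50.2 °C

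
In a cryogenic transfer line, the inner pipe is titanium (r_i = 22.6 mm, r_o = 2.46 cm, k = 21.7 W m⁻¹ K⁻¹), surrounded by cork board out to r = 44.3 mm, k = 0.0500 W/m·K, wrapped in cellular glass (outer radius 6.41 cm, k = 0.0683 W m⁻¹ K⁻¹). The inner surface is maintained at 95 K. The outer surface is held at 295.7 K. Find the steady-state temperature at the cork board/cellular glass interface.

Series thermal resistances, inner to outer:
  R'_titanium = ln(0.0246/0.0226)/(2πk) = 0.08480/(2π·21.7) = 6.219×10^-4 m·K/W
  R'_cork board = ln(0.0443/0.0246)/(2πk) = 0.5882/(2π·0.0500) = 1.872 m·K/W
  R'_cellular glass = ln(0.0641/0.0443)/(2πk) = 0.3695/(2π·0.0683) = 0.8609 m·K/W
ΣR = 6.219×10^-4 + 1.872 + 0.8609 = 2.734 m·K/W
Q' = ΔT/ΣR = (95 K − 295.7 K)/2.734 = -73.41 W/m
From the inner boundary to the cork board/cellular glass interface, ΣR_partial = 1.873 m·K/W.
T_interface = T_in − Q'·ΣR_partial = 95 K − (-73.41)(1.873) = 232.5 K

T = 232.5 K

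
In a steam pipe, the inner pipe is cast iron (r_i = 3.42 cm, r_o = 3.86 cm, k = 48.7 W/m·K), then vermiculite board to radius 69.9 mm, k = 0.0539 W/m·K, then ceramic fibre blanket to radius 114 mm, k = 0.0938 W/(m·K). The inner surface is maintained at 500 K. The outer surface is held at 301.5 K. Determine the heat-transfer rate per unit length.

Q' = 76.8 W/m

Series thermal resistances, inner to outer:
  R'_cast iron = ln(0.0386/0.0342)/(2πk) = 0.1210/(2π·48.7) = 3.955×10^-4 m·K/W
  R'_vermiculite board = ln(0.0699/0.0386)/(2πk) = 0.5938/(2π·0.0539) = 1.753 m·K/W
  R'_ceramic fibre blanket = ln(0.114/0.0699)/(2πk) = 0.4891/(2π·0.0938) = 0.8299 m·K/W
ΣR = 3.955×10^-4 + 1.753 + 0.8299 = 2.583 m·K/W
Q' = ΔT/ΣR = (500 K − 301.5 K)/2.583 = 76.8 W/m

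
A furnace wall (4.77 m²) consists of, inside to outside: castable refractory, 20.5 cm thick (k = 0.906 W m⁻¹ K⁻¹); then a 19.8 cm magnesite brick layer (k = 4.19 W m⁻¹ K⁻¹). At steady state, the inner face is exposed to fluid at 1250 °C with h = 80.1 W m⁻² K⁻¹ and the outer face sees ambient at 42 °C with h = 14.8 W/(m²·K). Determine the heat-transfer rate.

Q = 16.3 kW

Treat each layer as a resistance in series:
  R_conv,in = 1/(hA) = 1/(80.1·4.77) = 0.002617 K/W
  R_castable refractory = L/(kA) = 0.205/(0.906·4.77) = 0.04744 K/W
  R_magnesite brick = L/(kA) = 0.198/(4.19·4.77) = 0.009907 K/W
  R_conv,out = 1/(hA) = 1/(14.8·4.77) = 0.01417 K/W
ΣR = 0.002617 + 0.04744 + 0.009907 + 0.01417 = 0.07413 K/W
Q = ΔT/ΣR = (1250 °C − 42 °C)/0.07413 = 16300 W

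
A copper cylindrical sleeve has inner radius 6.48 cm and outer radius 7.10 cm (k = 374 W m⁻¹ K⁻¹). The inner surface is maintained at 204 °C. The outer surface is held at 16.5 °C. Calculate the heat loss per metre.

Q' = 2πk·ΔT/ln(r₂/r₁) = 2π × 374 × 187.5 / ln(0.0710/0.0648) = 4.82×10^6 W/m

Q' = 4820 kW/m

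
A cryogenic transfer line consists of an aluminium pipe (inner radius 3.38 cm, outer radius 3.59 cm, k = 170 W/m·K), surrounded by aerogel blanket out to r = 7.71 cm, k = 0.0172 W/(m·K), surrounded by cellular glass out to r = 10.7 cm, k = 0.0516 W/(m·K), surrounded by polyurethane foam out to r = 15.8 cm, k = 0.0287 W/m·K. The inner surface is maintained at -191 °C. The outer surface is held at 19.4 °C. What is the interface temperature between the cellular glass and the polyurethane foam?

Treat each layer as a resistance in series:
  R'_aluminium = ln(0.0359/0.0338)/(2πk) = 0.06028/(2π·170) = 5.643×10^-5 m·K/W
  R'_aerogel blanket = ln(0.0771/0.0359)/(2πk) = 0.7644/(2π·0.0172) = 7.073 m·K/W
  R'_cellular glass = ln(0.107/0.0771)/(2πk) = 0.3277/(2π·0.0516) = 1.011 m·K/W
  R'_polyurethane foam = ln(0.158/0.107)/(2πk) = 0.3898/(2π·0.0287) = 2.161 m·K/W
ΣR = 5.643×10^-5 + 7.073 + 1.011 + 2.161 = 10.25 m·K/W
Q' = ΔT/ΣR = (-191 °C − 19.4 °C)/10.25 = -20.53 W/m
From the inner boundary to the cellular glass/polyurethane foam interface, ΣR_partial = 8.084 m·K/W.
T_interface = T_in − Q'·ΣR_partial = -191 °C − (-20.53)(8.084) = -25.0 °C

T = -25.0 °C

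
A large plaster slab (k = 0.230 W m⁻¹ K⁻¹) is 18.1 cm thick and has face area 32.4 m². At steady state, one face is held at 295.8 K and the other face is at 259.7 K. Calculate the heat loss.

Q = 1490 W

Q = kA·ΔT/L = 0.230 × 32.4 × |295.8 K − 259.7 K| / 0.181 = 1490 W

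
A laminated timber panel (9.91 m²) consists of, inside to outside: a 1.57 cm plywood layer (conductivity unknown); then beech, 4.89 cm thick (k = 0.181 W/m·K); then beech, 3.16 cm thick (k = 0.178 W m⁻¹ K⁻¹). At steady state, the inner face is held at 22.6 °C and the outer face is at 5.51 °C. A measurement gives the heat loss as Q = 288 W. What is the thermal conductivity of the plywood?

ΣR = ΔT/Q = |22.6 − 5.51|/288 = 0.05934 K/W
Known resistances:
  R_beech = L/(kA) = 0.0489/(0.181·9.91) = 0.02726 K/W
  R_beech = L/(kA) = 0.0316/(0.178·9.91) = 0.01791 K/W
R_plywood = ΣR − ΣR_known = 0.05934 − 0.04517 = 0.01417 K/W
L/(kA) = 0.01417 ⇒ k = 0.0157/(0.01417·9.91) = 0.112 W/m·K

k = 0.112 W/m·K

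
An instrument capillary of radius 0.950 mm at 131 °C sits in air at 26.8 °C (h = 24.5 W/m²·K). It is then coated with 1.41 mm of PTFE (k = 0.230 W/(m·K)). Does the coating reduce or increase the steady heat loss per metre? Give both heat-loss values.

increases: 15.2 → 30.8 W/m

Critical radius for a cylinder: r_cr = k/h = 0.00939 m = 0.939 cm.
Outer radius after coating: r₂ = 9.50×10^-4 + 0.00141 = 0.002360 m.
Since r₁ < r_cr and r₂ ≤ r_cr, the coating moves toward the maximum at r_cr — heat loss rises.
Bare: R = 1/(2πr₁h) = 6.838 m·K/W; Q = 104.2/6.838 = 15.2 W/m.
Coated: R = R_cond + R_conv = 3.382 m·K/W; Q = 104.2/3.382 = 30.8 W/m.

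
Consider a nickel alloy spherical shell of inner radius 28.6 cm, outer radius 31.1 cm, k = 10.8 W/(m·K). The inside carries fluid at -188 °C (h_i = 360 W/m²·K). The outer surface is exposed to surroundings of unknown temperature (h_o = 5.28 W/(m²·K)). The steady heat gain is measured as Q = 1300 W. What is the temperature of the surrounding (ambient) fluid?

T_out = 20.8 °C

Sum the resistances:
  R_conv,in = 1/(4πr²h) = 1/(4π·0.286²·360) = 0.002702 K/W
  R_nickel alloy = (1/0.286 − 1/0.311)/(4πk) = 0.2811/(4π·10.8) = 0.002071 K/W
  R_conv,out = 1/(4πr²h) = 1/(4π·0.311²·5.28) = 0.1558 K/W
ΣR = 0.1606 K/W
ΔT = Q·ΣR = 1300 × 0.1606 = 208.8 K
Heat flows inward, so T_out = T_in + ΔT = -188 + 208.8 = 20.8 °C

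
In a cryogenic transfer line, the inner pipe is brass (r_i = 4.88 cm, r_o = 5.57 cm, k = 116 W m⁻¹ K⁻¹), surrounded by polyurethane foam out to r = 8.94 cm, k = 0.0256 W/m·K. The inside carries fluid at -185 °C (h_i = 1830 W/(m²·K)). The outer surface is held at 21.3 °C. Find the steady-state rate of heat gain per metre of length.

Series thermal resistances, inner to outer:
  R'_conv,in = 1/(2πr h) = 1/(2π·0.0488·1830) = 0.001782 m·K/W
  R'_brass = ln(0.0557/0.0488)/(2πk) = 0.1322/(2π·116) = 1.815×10^-4 m·K/W
  R'_polyurethane foam = ln(0.0894/0.0557)/(2πk) = 0.4731/(2π·0.0256) = 2.942 m·K/W
ΣR = 0.001782 + 1.815×10^-4 + 2.942 = 2.944 m·K/W
Q' = ΔT/ΣR = (-185 °C − 21.3 °C)/2.944 = -70.1 W/m
(Negative Q' ⇒ heat flows inward; heat gain = 70.1 W/m.)

Q' = 70.1 W/m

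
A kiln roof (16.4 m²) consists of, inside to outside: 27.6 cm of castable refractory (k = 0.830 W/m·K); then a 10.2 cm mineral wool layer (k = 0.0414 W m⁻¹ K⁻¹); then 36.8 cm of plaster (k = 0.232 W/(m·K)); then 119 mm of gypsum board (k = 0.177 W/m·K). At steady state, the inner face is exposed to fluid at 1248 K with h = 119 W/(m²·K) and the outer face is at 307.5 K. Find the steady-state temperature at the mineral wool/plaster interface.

T = 727 K

Treat each layer as a resistance in series:
  R_conv,in = 1/(hA) = 1/(119·16.4) = 5.124×10^-4 K/W
  R_castable refractory = L/(kA) = 0.276/(0.830·16.4) = 0.02028 K/W
  R_mineral wool = L/(kA) = 0.102/(0.0414·16.4) = 0.1502 K/W
  R_plaster = L/(kA) = 0.368/(0.232·16.4) = 0.09672 K/W
  R_gypsum board = L/(kA) = 0.119/(0.177·16.4) = 0.04099 K/W
ΣR = 5.124×10^-4 + 0.02028 + 0.1502 + 0.09672 + 0.04099 = 0.3087 K/W
Q = ΔT/ΣR = (1248 K − 307.5 K)/0.3087 = 3047 W
From the inner boundary to the mineral wool/plaster interface, ΣR_partial = 0.1710 K/W.
T_interface = T_in − Q·ΣR_partial = 1248 K − (3047)(0.1710) = 727 K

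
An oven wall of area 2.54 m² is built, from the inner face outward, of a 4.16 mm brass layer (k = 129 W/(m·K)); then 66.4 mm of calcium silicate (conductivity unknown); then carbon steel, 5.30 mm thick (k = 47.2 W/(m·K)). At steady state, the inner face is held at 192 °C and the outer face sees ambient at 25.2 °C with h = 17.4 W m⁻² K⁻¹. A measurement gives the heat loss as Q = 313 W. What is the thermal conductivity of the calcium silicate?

k = 0.0512 W/m·K

ΣR = ΔT/Q = |192 − 25.2|/313 = 0.5329 K/W
Known resistances:
  R_brass = L/(kA) = 0.00416/(129·2.54) = 1.270×10^-5 K/W
  R_carbon steel = L/(kA) = 0.00530/(47.2·2.54) = 4.421×10^-5 K/W
  R_conv,out = 1/(hA) = 1/(17.4·2.54) = 0.02263 K/W
R_calcium silicate = ΣR − ΣR_known = 0.5329 − 0.02269 = 0.5102 K/W
L/(kA) = 0.5102 ⇒ k = 0.0664/(0.5102·2.54) = 0.0512 W/m·K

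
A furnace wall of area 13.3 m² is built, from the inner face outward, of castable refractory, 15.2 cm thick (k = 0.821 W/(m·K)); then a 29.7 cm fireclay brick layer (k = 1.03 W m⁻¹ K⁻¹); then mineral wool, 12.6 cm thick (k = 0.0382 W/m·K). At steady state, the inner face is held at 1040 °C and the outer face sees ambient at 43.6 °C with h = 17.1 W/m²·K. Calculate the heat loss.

Q = 3.46 kW

Treat each layer as a resistance in series:
  R_castable refractory = L/(kA) = 0.152/(0.821·13.3) = 0.01392 K/W
  R_fireclay brick = L/(kA) = 0.297/(1.03·13.3) = 0.02168 K/W
  R_mineral wool = L/(kA) = 0.126/(0.0382·13.3) = 0.2480 K/W
  R_conv,out = 1/(hA) = 1/(17.1·13.3) = 0.004397 K/W
ΣR = 0.01392 + 0.02168 + 0.2480 + 0.004397 = 0.2880 K/W
Q = ΔT/ΣR = (1040 °C − 43.6 °C)/0.2880 = 3460 W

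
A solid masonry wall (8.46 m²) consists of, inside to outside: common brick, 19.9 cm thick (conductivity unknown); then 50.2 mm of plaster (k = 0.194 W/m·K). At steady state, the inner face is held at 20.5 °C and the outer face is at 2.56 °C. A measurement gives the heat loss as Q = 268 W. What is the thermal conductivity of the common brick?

k = 0.647 W/m·K

ΣR = ΔT/Q = |20.5 − 2.56|/268 = 0.06694 K/W
Known resistances:
  R_plaster = L/(kA) = 0.0502/(0.194·8.46) = 0.03059 K/W
R_common brick = ΣR − ΣR_known = 0.06694 − 0.03059 = 0.03635 K/W
L/(kA) = 0.03635 ⇒ k = 0.199/(0.03635·8.46) = 0.647 W/m·K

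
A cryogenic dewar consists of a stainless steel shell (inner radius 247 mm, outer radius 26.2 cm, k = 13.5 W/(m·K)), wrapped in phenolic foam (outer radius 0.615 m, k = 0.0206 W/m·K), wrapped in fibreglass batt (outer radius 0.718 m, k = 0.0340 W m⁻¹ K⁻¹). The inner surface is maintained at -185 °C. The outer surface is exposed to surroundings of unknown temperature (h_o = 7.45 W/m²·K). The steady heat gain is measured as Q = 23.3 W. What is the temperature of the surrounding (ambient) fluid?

T_out = 25.4 °C

Sum the resistances:
  R_stainless steel = (1/0.247 − 1/0.262)/(4πk) = 0.2318/(4π·13.5) = 0.001366 K/W
  R_phenolic foam = (1/0.262 − 1/0.615)/(4πk) = 2.191/(4π·0.0206) = 8.463 K/W
  R_fibreglass batt = (1/0.615 − 1/0.718)/(4πk) = 0.2333/(4π·0.0340) = 0.5459 K/W
  R_conv,out = 1/(4πr²h) = 1/(4π·0.718²·7.45) = 0.02072 K/W
ΣR = 9.031 K/W
ΔT = Q·ΣR = 23.3 × 9.031 = 210.4 K
Heat flows inward, so T_out = T_in + ΔT = -185 + 210.4 = 25.4 °C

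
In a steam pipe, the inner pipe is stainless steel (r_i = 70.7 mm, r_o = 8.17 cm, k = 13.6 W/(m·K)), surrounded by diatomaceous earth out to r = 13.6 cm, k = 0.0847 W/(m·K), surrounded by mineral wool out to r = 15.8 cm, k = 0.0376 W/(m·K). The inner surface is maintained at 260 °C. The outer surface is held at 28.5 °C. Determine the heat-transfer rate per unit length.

Q' = 145 W/m

Series thermal resistances, inner to outer:
  R'_stainless steel = ln(0.0817/0.0707)/(2πk) = 0.1446/(2π·13.6) = 0.001692 m·K/W
  R'_diatomaceous earth = ln(0.136/0.0817)/(2πk) = 0.5096/(2π·0.0847) = 0.9576 m·K/W
  R'_mineral wool = ln(0.158/0.136)/(2πk) = 0.1499/(2π·0.0376) = 0.6347 m·K/W
ΣR = 0.001692 + 0.9576 + 0.6347 = 1.594 m·K/W
Q' = ΔT/ΣR = (260 °C − 28.5 °C)/1.594 = 145 W/m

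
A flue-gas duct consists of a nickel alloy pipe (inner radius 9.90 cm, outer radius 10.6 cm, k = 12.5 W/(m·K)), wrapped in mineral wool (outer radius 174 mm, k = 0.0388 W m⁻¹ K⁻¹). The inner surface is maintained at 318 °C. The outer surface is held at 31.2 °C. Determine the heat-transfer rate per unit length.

Treat each layer as a resistance in series:
  R'_nickel alloy = ln(0.106/0.0990)/(2πk) = 0.06832/(2π·12.5) = 8.699×10^-4 m·K/W
  R'_mineral wool = ln(0.174/0.106)/(2πk) = 0.4956/(2π·0.0388) = 2.033 m·K/W
ΣR = 8.699×10^-4 + 2.033 = 2.034 m·K/W
Q' = ΔT/ΣR = (318 °C − 31.2 °C)/2.034 = 141 W/m

Q' = 141 W/m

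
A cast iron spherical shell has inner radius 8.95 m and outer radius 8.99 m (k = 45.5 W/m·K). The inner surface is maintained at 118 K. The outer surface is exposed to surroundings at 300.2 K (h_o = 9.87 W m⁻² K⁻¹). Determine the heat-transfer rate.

Treat each layer as a resistance in series:
  R_cast iron = (1/8.95 − 1/8.99)/(4πk) = 4.971×10^-4/(4π·45.5) = 8.695×10^-7 K/W
  R_conv,out = 1/(4πr²h) = 1/(4π·8.99²·9.87) = 9.976×10^-5 K/W
ΣR = 8.695×10^-7 + 9.976×10^-5 = 1.006×10^-4 K/W
Q = ΔT/ΣR = (118 K − 300.2 K)/1.006×10^-4 = -1.81×10^6 W
(Negative Q ⇒ heat flows inward; heat gain = 1.81×10^6 W.)

Q = 1810 kW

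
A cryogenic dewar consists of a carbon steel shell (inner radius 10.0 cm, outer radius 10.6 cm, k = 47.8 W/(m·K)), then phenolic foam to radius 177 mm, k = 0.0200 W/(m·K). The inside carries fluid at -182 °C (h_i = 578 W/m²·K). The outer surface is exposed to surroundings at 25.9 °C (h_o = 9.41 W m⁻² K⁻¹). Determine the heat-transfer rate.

Treat each layer as a resistance in series:
  R_conv,in = 1/(4πr²h) = 1/(4π·0.100²·578) = 0.01377 K/W
  R_carbon steel = (1/0.100 − 1/0.106)/(4πk) = 0.5660/(4π·47.8) = 9.423×10^-4 K/W
  R_phenolic foam = (1/0.106 − 1/0.177)/(4πk) = 3.784/(4π·0.0200) = 15.06 K/W
  R_conv,out = 1/(4πr²h) = 1/(4π·0.177²·9.41) = 0.2699 K/W
ΣR = 0.01377 + 9.423×10^-4 + 15.06 + 0.2699 = 15.34 K/W
Q = ΔT/ΣR = (-182 °C − 25.9 °C)/15.34 = -13.6 W
(Negative Q ⇒ heat flows inward; heat gain = 13.6 W.)

Q = 13.6 W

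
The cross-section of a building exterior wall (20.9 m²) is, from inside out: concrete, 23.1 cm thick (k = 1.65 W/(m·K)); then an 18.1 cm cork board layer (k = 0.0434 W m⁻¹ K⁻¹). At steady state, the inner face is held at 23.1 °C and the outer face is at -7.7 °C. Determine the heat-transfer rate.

Q = 149 W

Treat each layer as a resistance in series:
  R_concrete = L/(kA) = 0.231/(1.65·20.9) = 0.006699 K/W
  R_cork board = L/(kA) = 0.181/(0.0434·20.9) = 0.1995 K/W
ΣR = 0.006699 + 0.1995 = 0.2062 K/W
Q = ΔT/ΣR = (23.1 °C − -7.7 °C)/0.2062 = 149 W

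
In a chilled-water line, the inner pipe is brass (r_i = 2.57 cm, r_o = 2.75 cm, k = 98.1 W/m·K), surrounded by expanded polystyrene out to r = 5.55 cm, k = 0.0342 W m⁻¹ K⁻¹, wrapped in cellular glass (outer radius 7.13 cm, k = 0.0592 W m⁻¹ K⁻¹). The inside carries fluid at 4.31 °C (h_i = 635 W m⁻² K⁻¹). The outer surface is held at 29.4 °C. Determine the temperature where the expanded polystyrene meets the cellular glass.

T = 25.1 °C

Treat each layer as a resistance in series:
  R'_conv,in = 1/(2πr h) = 1/(2π·0.0257·635) = 0.009752 m·K/W
  R'_brass = ln(0.0275/0.0257)/(2πk) = 0.06770/(2π·98.1) = 1.098×10^-4 m·K/W
  R'_expanded polystyrene = ln(0.0555/0.0275)/(2πk) = 0.7022/(2π·0.0342) = 3.268 m·K/W
  R'_cellular glass = ln(0.0713/0.0555)/(2πk) = 0.2505/(2π·0.0592) = 0.6735 m·K/W
ΣR = 0.009752 + 1.098×10^-4 + 3.268 + 0.6735 = 3.951 m·K/W
Q' = ΔT/ΣR = (4.31 °C − 29.4 °C)/3.951 = -6.350 W/m
From the inner boundary to the expanded polystyrene/cellular glass interface, ΣR_partial = 3.278 m·K/W.
T_interface = T_in − Q'·ΣR_partial = 4.31 °C − (-6.350)(3.278) = 25.1 °C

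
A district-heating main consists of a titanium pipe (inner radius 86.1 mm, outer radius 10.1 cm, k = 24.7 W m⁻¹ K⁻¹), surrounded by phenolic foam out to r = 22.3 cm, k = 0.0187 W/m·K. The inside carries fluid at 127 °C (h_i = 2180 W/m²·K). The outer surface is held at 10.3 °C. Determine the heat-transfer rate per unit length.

Q' = 17.3 W/m

Series thermal resistances, inner to outer:
  R'_conv,in = 1/(2πr h) = 1/(2π·0.0861·2180) = 8.479×10^-4 m·K/W
  R'_titanium = ln(0.101/0.0861)/(2πk) = 0.1596/(2π·24.7) = 0.001028 m·K/W
  R'_phenolic foam = ln(0.223/0.101)/(2πk) = 0.7921/(2π·0.0187) = 6.741 m·K/W
ΣR = 8.479×10^-4 + 0.001028 + 6.741 = 6.743 m·K/W
Q' = ΔT/ΣR = (127 °C − 10.3 °C)/6.743 = 17.3 W/m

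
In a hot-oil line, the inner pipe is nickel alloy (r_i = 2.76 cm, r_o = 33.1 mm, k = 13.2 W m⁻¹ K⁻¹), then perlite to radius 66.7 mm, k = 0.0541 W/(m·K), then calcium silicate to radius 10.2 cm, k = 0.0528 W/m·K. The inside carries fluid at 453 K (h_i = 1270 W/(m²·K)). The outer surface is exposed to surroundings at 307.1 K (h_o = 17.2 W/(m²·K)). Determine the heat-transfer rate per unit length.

Q' = 42.4 W/m

Series thermal resistances, inner to outer:
  R'_conv,in = 1/(2πr h) = 1/(2π·0.0276·1270) = 0.004541 m·K/W
  R'_nickel alloy = ln(0.0331/0.0276)/(2πk) = 0.1817/(2π·13.2) = 0.002191 m·K/W
  R'_perlite = ln(0.0667/0.0331)/(2πk) = 0.7007/(2π·0.0541) = 2.061 m·K/W
  R'_calcium silicate = ln(0.102/0.0667)/(2πk) = 0.4248/(2π·0.0528) = 1.280 m·K/W
  R'_conv,out = 1/(2πr h) = 1/(2π·0.102·17.2) = 0.09072 m·K/W
ΣR = 0.004541 + 0.002191 + 2.061 + 1.280 + 0.09072 = 3.438 m·K/W
Q' = ΔT/ΣR = (453 K − 307.1 K)/3.438 = 42.4 W/m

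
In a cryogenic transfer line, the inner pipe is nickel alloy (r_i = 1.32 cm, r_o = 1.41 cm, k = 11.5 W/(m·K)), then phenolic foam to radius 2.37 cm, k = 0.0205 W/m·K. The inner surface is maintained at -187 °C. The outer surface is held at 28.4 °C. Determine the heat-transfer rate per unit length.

Series thermal resistances, inner to outer:
  R'_nickel alloy = ln(0.0141/0.0132)/(2πk) = 0.06596/(2π·11.5) = 9.128×10^-4 m·K/W
  R'_phenolic foam = ln(0.0237/0.0141)/(2πk) = 0.5193/(2π·0.0205) = 4.032 m·K/W
ΣR = 9.128×10^-4 + 4.032 = 4.033 m·K/W
Q' = ΔT/ΣR = (-187 °C − 28.4 °C)/4.033 = -53.4 W/m
(Negative Q' ⇒ heat flows inward; heat gain = 53.4 W/m.)

Q' = 53.4 W/m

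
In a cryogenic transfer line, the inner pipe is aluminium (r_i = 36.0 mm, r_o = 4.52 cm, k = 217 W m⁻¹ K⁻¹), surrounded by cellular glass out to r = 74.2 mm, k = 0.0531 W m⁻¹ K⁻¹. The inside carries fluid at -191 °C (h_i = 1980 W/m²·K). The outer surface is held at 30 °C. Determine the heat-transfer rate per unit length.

Q' = 149 W/m

Series thermal resistances, inner to outer:
  R'_conv,in = 1/(2πr h) = 1/(2π·0.0360·1980) = 0.002233 m·K/W
  R'_aluminium = ln(0.0452/0.0360)/(2πk) = 0.2276/(2π·217) = 1.669×10^-4 m·K/W
  R'_cellular glass = ln(0.0742/0.0452)/(2πk) = 0.4957/(2π·0.0531) = 1.486 m·K/W
ΣR = 0.002233 + 1.669×10^-4 + 1.486 = 1.488 m·K/W
Q' = ΔT/ΣR = (-191 °C − 30 °C)/1.488 = -149 W/m
(Negative Q' ⇒ heat flows inward; heat gain = 149 W/m.)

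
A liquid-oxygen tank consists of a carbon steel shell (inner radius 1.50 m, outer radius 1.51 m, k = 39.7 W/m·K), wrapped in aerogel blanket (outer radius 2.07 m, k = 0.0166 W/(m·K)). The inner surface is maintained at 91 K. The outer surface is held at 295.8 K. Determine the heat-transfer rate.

Resistance network (inner→outer):
  R_carbon steel = (1/1.50 − 1/1.51)/(4πk) = 0.004415/(4π·39.7) = 8.850×10^-6 K/W
  R_aerogel blanket = (1/1.51 − 1/2.07)/(4πk) = 0.1792/(4π·0.0166) = 0.8589 K/W
ΣR = 8.850×10^-6 + 0.8589 = 0.8589 K/W
Q = ΔT/ΣR = (91 K − 295.8 K)/0.8589 = -238 W
(Negative Q ⇒ heat flows inward; heat gain = 238 W.)

Q = 238 W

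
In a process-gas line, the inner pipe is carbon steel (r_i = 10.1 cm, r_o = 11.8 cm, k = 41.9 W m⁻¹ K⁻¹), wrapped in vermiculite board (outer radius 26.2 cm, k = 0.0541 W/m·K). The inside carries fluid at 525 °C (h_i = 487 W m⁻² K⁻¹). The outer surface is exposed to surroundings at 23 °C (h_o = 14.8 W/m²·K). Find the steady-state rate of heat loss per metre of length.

Q' = 210 W/m

Treat each layer as a resistance in series:
  R'_conv,in = 1/(2πr h) = 1/(2π·0.101·487) = 0.003236 m·K/W
  R'_carbon steel = ln(0.118/0.101)/(2πk) = 0.1556/(2π·41.9) = 5.909×10^-4 m·K/W
  R'_vermiculite board = ln(0.262/0.118)/(2πk) = 0.7977/(2π·0.0541) = 2.347 m·K/W
  R'_conv,out = 1/(2πr h) = 1/(2π·0.262·14.8) = 0.04104 m·K/W
ΣR = 0.003236 + 5.909×10^-4 + 2.347 + 0.04104 = 2.392 m·K/W
Q' = ΔT/ΣR = (525 °C − 23 °C)/2.392 = 210 W/m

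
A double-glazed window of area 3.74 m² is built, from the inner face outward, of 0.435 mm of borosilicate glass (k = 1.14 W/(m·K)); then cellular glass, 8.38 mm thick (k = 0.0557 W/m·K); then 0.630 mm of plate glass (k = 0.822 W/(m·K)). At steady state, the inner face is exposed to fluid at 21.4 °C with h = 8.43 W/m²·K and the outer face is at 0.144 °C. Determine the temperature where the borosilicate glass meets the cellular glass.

Series thermal resistances, inner to outer:
  R_conv,in = 1/(hA) = 1/(8.43·3.74) = 0.03172 K/W
  R_borosilicate glass = L/(kA) = 4.35×10^-4/(1.14·3.74) = 1.020×10^-4 K/W
  R_cellular glass = L/(kA) = 0.00838/(0.0557·3.74) = 0.04023 K/W
  R_plate glass = L/(kA) = 6.30×10^-4/(0.822·3.74) = 2.049×10^-4 K/W
ΣR = 0.03172 + 1.020×10^-4 + 0.04023 + 2.049×10^-4 = 0.07226 K/W
Q = ΔT/ΣR = (21.4 °C − 0.144 °C)/0.07226 = 294.2 W
From the inner boundary to the borosilicate glass/cellular glass interface, ΣR_partial = 0.03182 K/W.
T_interface = T_in − Q·ΣR_partial = 21.4 °C − (294.2)(0.03182) = 12.0 °C

T = 12.0 °C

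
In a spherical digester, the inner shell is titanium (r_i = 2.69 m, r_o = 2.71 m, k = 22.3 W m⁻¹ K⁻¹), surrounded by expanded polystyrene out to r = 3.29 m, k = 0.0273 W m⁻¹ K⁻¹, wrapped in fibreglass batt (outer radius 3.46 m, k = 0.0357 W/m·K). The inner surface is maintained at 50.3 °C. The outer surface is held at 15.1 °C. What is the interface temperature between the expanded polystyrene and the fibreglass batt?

Treat each layer as a resistance in series:
  R_titanium = (1/2.69 − 1/2.71)/(4πk) = 0.002744/(4π·22.3) = 9.790×10^-6 K/W
  R_expanded polystyrene = (1/2.71 − 1/3.29)/(4πk) = 0.06505/(4π·0.0273) = 0.1896 K/W
  R_fibreglass batt = (1/3.29 − 1/3.46)/(4πk) = 0.01493/(4π·0.0357) = 0.03329 K/W
ΣR = 9.790×10^-6 + 0.1896 + 0.03329 = 0.2229 K/W
Q = ΔT/ΣR = (50.3 °C − 15.1 °C)/0.2229 = 157.9 W
From the inner boundary to the expanded polystyrene/fibreglass batt interface, ΣR_partial = 0.1896 K/W.
T_interface = T_in − Q·ΣR_partial = 50.3 °C − (157.9)(0.1896) = 20.4 °C

T = 20.4 °C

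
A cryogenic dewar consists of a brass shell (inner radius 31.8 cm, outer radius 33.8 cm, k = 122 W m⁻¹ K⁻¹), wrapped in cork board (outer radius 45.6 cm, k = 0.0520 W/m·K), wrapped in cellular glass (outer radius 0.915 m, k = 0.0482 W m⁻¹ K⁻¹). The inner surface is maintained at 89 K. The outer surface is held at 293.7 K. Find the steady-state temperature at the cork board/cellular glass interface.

Resistance network (inner→outer):
  R_brass = (1/0.318 − 1/0.338)/(4πk) = 0.1861/(4π·122) = 1.214×10^-4 K/W
  R_cork board = (1/0.338 − 1/0.456)/(4πk) = 0.7656/(4π·0.0520) = 1.172 K/W
  R_cellular glass = (1/0.456 − 1/0.915)/(4πk) = 1.100/(4π·0.0482) = 1.816 K/W
ΣR = 1.214×10^-4 + 1.172 + 1.816 = 2.988 K/W
Q = ΔT/ΣR = (89 K − 293.7 K)/2.988 = -68.51 W
From the inner boundary to the cork board/cellular glass interface, ΣR_partial = 1.172 K/W.
T_interface = T_in − Q·ΣR_partial = 89 K − (-68.51)(1.172) = 169 K

T = 169 K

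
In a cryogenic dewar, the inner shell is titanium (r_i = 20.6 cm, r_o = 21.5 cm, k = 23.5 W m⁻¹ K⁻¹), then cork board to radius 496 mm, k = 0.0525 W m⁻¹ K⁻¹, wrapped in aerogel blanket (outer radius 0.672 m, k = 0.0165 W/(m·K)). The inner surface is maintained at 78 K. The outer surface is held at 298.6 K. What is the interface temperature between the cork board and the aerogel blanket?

Series thermal resistances, inner to outer:
  R_titanium = (1/0.206 − 1/0.215)/(4πk) = 0.2032/(4π·23.5) = 6.881×10^-4 K/W
  R_cork board = (1/0.215 − 1/0.496)/(4πk) = 2.635/(4π·0.0525) = 3.994 K/W
  R_aerogel blanket = (1/0.496 − 1/0.672)/(4πk) = 0.5280/(4π·0.0165) = 2.547 K/W
ΣR = 6.881×10^-4 + 3.994 + 2.547 = 6.542 K/W
Q = ΔT/ΣR = (78 K − 298.6 K)/6.542 = -33.72 W
From the inner boundary to the cork board/aerogel blanket interface, ΣR_partial = 3.995 K/W.
T_interface = T_in − Q·ΣR_partial = 78 K − (-33.72)(3.995) = 212.7 K

T = 212.7 K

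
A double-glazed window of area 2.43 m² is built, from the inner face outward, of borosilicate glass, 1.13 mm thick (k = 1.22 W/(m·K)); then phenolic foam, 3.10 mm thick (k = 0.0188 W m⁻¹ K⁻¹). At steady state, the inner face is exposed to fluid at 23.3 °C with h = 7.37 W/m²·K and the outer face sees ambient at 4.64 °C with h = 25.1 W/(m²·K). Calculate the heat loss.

Q = 133 W

Resistance network (inner→outer):
  R_conv,in = 1/(hA) = 1/(7.37·2.43) = 0.05584 K/W
  R_borosilicate glass = L/(kA) = 0.00113/(1.22·2.43) = 3.812×10^-4 K/W
  R_phenolic foam = L/(kA) = 0.00310/(0.0188·2.43) = 0.06786 K/W
  R_conv,out = 1/(hA) = 1/(25.1·2.43) = 0.01640 K/W
ΣR = 0.05584 + 3.812×10^-4 + 0.06786 + 0.01640 = 0.1405 K/W
Q = ΔT/ΣR = (23.3 °C − 4.64 °C)/0.1405 = 133 W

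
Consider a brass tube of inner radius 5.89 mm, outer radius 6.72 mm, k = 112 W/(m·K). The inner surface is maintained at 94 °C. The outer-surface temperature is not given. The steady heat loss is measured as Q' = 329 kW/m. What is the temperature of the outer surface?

T_out = 32.4 °C

Sum the resistances:
  R'_brass = ln(0.00672/0.00589)/(2πk) = 0.1318/(2π·112) = 1.873×10^-4 m·K/W
ΣR = 1.873×10^-4 m·K/W
ΔT = Q'·ΣR = 3.29×10^5 × 1.873×10^-4 = 61.62 K
Heat flows outward, so T_out = T_in − ΔT = 94 − 61.62 = 32.4 °C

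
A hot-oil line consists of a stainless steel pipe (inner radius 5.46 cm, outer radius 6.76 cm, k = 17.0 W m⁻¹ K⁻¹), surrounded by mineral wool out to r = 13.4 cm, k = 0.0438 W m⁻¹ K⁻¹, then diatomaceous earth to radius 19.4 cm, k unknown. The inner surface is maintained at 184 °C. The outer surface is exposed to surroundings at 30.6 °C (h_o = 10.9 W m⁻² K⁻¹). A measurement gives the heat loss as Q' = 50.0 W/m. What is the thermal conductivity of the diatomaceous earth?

k = 0.117 W/m·K

ΣR = ΔT/Q' = |184 − 30.6|/50.0 = 3.068 m·K/W
Known resistances:
  R'_stainless steel = ln(0.0676/0.0546)/(2πk) = 0.2136/(2π·17.0) = 0.001999 m·K/W
  R'_mineral wool = ln(0.134/0.0676)/(2πk) = 0.6842/(2π·0.0438) = 2.486 m·K/W
  R'_conv,out = 1/(2πr h) = 1/(2π·0.194·10.9) = 0.07526 m·K/W
R_diatomaceous earth = ΣR − ΣR_known = 3.068 − 2.563 = 0.5050 m·K/W
ln(r₂/r₁)/(2πk) = 0.5050 ⇒ k = 0.3700/(2π·0.5050) = 0.117 W/m·K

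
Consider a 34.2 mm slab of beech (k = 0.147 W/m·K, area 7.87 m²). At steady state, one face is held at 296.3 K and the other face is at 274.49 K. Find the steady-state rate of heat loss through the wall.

Q = 738 W

Q = kA·ΔT/L = 0.147 × 7.87 × |296.3 K − 274.49 K| / 0.0342 = 738 W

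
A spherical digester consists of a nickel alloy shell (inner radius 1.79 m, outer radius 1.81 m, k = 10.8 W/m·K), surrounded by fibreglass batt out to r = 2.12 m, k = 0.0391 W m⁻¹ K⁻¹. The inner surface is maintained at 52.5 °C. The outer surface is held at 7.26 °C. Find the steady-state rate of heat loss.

Q = 275 W

Treat each layer as a resistance in series:
  R_nickel alloy = (1/1.79 − 1/1.81)/(4πk) = 0.006173/(4π·10.8) = 4.548×10^-5 K/W
  R_fibreglass batt = (1/1.81 − 1/2.12)/(4πk) = 0.08079/(4π·0.0391) = 0.1644 K/W
ΣR = 4.548×10^-5 + 0.1644 = 0.1644 K/W
Q = ΔT/ΣR = (52.5 °C − 7.26 °C)/0.1644 = 275 W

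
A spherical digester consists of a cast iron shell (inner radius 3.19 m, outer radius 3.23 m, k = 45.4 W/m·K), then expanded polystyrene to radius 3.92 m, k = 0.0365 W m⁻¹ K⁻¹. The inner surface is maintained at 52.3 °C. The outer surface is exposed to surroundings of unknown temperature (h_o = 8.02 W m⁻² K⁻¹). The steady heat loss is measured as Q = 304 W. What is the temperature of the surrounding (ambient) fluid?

Series resistances:
  R_cast iron = (1/3.19 − 1/3.23)/(4πk) = 0.003882/(4π·45.4) = 6.805×10^-6 K/W
  R_expanded polystyrene = (1/3.23 − 1/3.92)/(4πk) = 0.05450/(4π·0.0365) = 0.1188 K/W
  R_conv,out = 1/(4πr²h) = 1/(4π·3.92²·8.02) = 6.457×10^-4 K/W
ΣR = 0.1195 K/W
ΔT = Q·ΣR = 304 × 0.1195 = 36.33 K
Heat flows outward, so T_out = T_in − ΔT = 52.3 − 36.33 = 16.0 °C

T_out = 16.0 °C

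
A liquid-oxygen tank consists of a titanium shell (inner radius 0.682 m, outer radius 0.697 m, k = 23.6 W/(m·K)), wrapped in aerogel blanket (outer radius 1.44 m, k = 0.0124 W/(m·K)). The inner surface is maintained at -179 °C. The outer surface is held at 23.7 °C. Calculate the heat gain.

Q = 42.7 W

Treat each layer as a resistance in series:
  R_titanium = (1/0.682 − 1/0.697)/(4πk) = 0.03156/(4π·23.6) = 1.064×10^-4 K/W
  R_aerogel blanket = (1/0.697 − 1/1.44)/(4πk) = 0.7403/(4π·0.0124) = 4.751 K/W
ΣR = 1.064×10^-4 + 4.751 = 4.751 K/W
Q = ΔT/ΣR = (-179 °C − 23.7 °C)/4.751 = -42.7 W
(Negative Q ⇒ heat flows inward; heat gain = 42.7 W.)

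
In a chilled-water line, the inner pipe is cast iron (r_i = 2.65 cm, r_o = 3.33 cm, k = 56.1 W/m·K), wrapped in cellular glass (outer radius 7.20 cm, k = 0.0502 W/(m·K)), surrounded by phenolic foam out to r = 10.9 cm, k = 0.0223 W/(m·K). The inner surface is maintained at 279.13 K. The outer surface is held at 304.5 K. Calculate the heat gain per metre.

Q' = 4.69 W/m

Treat each layer as a resistance in series:
  R'_cast iron = ln(0.0333/0.0265)/(2πk) = 0.2284/(2π·56.1) = 6.480×10^-4 m·K/W
  R'_cellular glass = ln(0.0720/0.0333)/(2πk) = 0.7711/(2π·0.0502) = 2.445 m·K/W
  R'_phenolic foam = ln(0.109/0.0720)/(2πk) = 0.4147/(2π·0.0223) = 2.960 m·K/W
ΣR = 6.480×10^-4 + 2.445 + 2.960 = 5.406 m·K/W
Q' = ΔT/ΣR = (279.13 K − 304.5 K)/5.406 = -4.69 W/m
(Negative Q' ⇒ heat flows inward; heat gain = 4.69 W/m.)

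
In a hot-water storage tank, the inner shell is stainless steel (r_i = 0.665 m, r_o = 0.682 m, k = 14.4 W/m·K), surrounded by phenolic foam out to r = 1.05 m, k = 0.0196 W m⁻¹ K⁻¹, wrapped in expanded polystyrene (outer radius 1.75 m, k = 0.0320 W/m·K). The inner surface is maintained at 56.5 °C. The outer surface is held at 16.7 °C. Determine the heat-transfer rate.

Series thermal resistances, inner to outer:
  R_stainless steel = (1/0.665 − 1/0.682)/(4πk) = 0.03748/(4π·14.4) = 2.071×10^-4 K/W
  R_phenolic foam = (1/0.682 − 1/1.05)/(4πk) = 0.5139/(4π·0.0196) = 2.086 K/W
  R_expanded polystyrene = (1/1.05 − 1/1.75)/(4πk) = 0.3810/(4π·0.0320) = 0.9474 K/W
ΣR = 2.071×10^-4 + 2.086 + 0.9474 = 3.034 K/W
Q = ΔT/ΣR = (56.5 °C − 16.7 °C)/3.034 = 13.1 W

Q = 13.1 W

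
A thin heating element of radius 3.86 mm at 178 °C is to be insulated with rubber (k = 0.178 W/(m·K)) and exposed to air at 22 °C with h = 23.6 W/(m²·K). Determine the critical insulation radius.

r_cr = 0.754 cm

For a cylinder, r_cr = k_ins/h = 0.178/23.6 = 0.00754 m = 0.754 cm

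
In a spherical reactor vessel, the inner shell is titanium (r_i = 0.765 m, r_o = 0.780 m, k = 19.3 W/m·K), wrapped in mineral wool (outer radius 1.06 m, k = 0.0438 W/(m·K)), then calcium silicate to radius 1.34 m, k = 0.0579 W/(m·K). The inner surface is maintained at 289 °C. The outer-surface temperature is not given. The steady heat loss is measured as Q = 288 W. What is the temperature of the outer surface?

T_out = 33.7 °C

Sum the resistances:
  R_titanium = (1/0.765 − 1/0.780)/(4πk) = 0.02514/(4π·19.3) = 1.036×10^-4 K/W
  R_mineral wool = (1/0.780 − 1/1.06)/(4πk) = 0.3387/(4π·0.0438) = 0.6153 K/W
  R_calcium silicate = (1/1.06 − 1/1.34)/(4πk) = 0.1971/(4π·0.0579) = 0.2709 K/W
ΣR = 0.8863 K/W
ΔT = Q·ΣR = 288 × 0.8863 = 255.3 K
Heat flows outward, so T_out = T_in − ΔT = 289 − 255.3 = 33.7 °C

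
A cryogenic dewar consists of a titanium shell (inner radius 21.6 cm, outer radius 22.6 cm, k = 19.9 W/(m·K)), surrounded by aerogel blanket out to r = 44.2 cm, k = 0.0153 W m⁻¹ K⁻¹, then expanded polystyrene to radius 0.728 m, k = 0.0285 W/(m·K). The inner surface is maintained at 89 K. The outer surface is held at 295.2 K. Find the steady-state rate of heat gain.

Treat each layer as a resistance in series:
  R_titanium = (1/0.216 − 1/0.226)/(4πk) = 0.2049/(4π·19.9) = 8.192×10^-4 K/W
  R_aerogel blanket = (1/0.226 − 1/0.442)/(4πk) = 2.162/(4π·0.0153) = 11.25 K/W
  R_expanded polystyrene = (1/0.442 − 1/0.728)/(4πk) = 0.8888/(4π·0.0285) = 2.482 K/W
ΣR = 8.192×10^-4 + 11.25 + 2.482 = 13.73 K/W
Q = ΔT/ΣR = (89 K − 295.2 K)/13.73 = -15.0 W
(Negative Q ⇒ heat flows inward; heat gain = 15.0 W.)

Q = 15.0 W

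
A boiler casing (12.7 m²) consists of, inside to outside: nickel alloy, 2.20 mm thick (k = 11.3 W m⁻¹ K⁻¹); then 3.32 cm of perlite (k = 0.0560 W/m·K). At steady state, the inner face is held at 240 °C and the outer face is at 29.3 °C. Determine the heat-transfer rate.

Q = 4.51 kW

Treat each layer as a resistance in series:
  R_nickel alloy = L/(kA) = 0.00220/(11.3·12.7) = 1.533×10^-5 K/W
  R_perlite = L/(kA) = 0.0332/(0.0560·12.7) = 0.04668 K/W
ΣR = 1.533×10^-5 + 0.04668 = 0.04670 K/W
Q = ΔT/ΣR = (240 °C − 29.3 °C)/0.04670 = 4510 W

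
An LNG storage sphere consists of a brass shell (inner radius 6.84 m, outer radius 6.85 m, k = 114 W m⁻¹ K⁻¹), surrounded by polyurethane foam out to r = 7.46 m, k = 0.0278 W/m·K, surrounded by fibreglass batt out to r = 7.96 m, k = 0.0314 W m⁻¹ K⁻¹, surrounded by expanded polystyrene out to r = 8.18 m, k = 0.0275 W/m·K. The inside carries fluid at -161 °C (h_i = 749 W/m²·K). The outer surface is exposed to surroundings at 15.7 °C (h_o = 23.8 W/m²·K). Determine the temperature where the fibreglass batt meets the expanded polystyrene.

Treat each layer as a resistance in series:
  R_conv,in = 1/(4πr²h) = 1/(4π·6.84²·749) = 2.271×10^-6 K/W
  R_brass = (1/6.84 − 1/6.85)/(4πk) = 2.134×10^-4/(4π·114) = 1.490×10^-7 K/W
  R_polyurethane foam = (1/6.85 − 1/7.46)/(4πk) = 0.01194/(4π·0.0278) = 0.03417 K/W
  R_fibreglass batt = (1/7.46 − 1/7.96)/(4πk) = 0.008420/(4π·0.0314) = 0.02134 K/W
  R_expanded polystyrene = (1/7.96 − 1/8.18)/(4πk) = 0.003379/(4π·0.0275) = 0.009777 K/W
  R_conv,out = 1/(4πr²h) = 1/(4π·8.18²·23.8) = 4.997×10^-5 K/W
ΣR = 2.271×10^-6 + 1.490×10^-7 + 0.03417 + 0.02134 + 0.009777 + 4.997×10^-5 = 0.06534 K/W
Q = ΔT/ΣR = (-161 °C − 15.7 °C)/0.06534 = -2704 W
From the inner boundary to the fibreglass batt/expanded polystyrene interface, ΣR_partial = 0.05551 K/W.
T_interface = T_in − Q·ΣR_partial = -161 °C − (-2704)(0.05551) = -10.9 °C

T = -10.9 °C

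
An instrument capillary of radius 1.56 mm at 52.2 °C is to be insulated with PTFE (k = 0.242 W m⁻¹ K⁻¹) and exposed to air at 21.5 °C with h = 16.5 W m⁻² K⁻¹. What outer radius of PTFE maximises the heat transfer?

For a cylinder, r_cr = k_ins/h = 0.242/16.5 = 0.0147 m = 1.47 cm

r_cr = 1.47 cm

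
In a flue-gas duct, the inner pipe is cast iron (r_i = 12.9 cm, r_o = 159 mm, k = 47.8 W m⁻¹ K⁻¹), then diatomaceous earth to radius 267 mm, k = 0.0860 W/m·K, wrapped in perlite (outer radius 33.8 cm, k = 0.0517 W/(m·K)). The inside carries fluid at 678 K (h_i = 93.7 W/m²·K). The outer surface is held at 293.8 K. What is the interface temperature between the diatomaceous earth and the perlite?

T = 458 K

Resistance network (inner→outer):
  R'_conv,in = 1/(2πr h) = 1/(2π·0.129·93.7) = 0.01317 m·K/W
  R'_cast iron = ln(0.159/0.129)/(2πk) = 0.2091/(2π·47.8) = 6.962×10^-4 m·K/W
  R'_diatomaceous earth = ln(0.267/0.159)/(2πk) = 0.5183/(2π·0.0860) = 0.9593 m·K/W
  R'_perlite = ln(0.338/0.267)/(2πk) = 0.2358/(2π·0.0517) = 0.7259 m·K/W
ΣR = 0.01317 + 6.962×10^-4 + 0.9593 + 0.7259 = 1.699 m·K/W
Q' = ΔT/ΣR = (678 K − 293.8 K)/1.699 = 226.1 W/m
From the inner boundary to the diatomaceous earth/perlite interface, ΣR_partial = 0.9732 m·K/W.
T_interface = T_in − Q'·ΣR_partial = 678 K − (226.1)(0.9732) = 458 K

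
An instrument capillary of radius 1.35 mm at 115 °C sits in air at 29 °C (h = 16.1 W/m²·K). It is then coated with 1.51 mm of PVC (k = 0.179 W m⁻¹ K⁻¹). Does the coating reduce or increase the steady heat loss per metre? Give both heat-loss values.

increases: 11.7 → 20.9 W/m

Critical radius for a cylinder: r_cr = k/h = 0.0111 m = 1.11 cm.
Outer radius after coating: r₂ = 0.00135 + 0.00151 = 0.00286 m.
Since r₁ < r_cr and r₂ ≤ r_cr, the coating moves toward the maximum at r_cr — heat loss rises.
Bare: R = 1/(2πr₁h) = 7.323 m·K/W; Q = 86/7.323 = 11.7 W/m.
Coated: R = R_cond + R_conv = 4.124 m·K/W; Q = 86/4.124 = 20.9 W/m.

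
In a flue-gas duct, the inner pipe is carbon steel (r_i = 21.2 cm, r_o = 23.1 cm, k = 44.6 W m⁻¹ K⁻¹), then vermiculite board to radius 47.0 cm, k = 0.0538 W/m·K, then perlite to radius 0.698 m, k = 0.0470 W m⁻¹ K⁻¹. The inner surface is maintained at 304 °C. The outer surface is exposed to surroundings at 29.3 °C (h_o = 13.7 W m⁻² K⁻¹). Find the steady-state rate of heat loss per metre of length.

Resistance network (inner→outer):
  R'_carbon steel = ln(0.231/0.212)/(2πk) = 0.08583/(2π·44.6) = 3.063×10^-4 m·K/W
  R'_vermiculite board = ln(0.470/0.231)/(2πk) = 0.7103/(2π·0.0538) = 2.101 m·K/W
  R'_perlite = ln(0.698/0.470)/(2πk) = 0.3955/(2π·0.0470) = 1.339 m·K/W
  R'_conv,out = 1/(2πr h) = 1/(2π·0.698·13.7) = 0.01664 m·K/W
ΣR = 3.063×10^-4 + 2.101 + 1.339 + 0.01664 = 3.457 m·K/W
Q' = ΔT/ΣR = (304 °C − 29.3 °C)/3.457 = 79.5 W/m

Q' = 79.5 W/m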